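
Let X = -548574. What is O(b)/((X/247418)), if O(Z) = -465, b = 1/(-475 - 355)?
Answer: 19174895/91429 ≈ 209.72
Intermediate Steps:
b = -1/830 (b = 1/(-830) = -1/830 ≈ -0.0012048)
O(b)/((X/247418)) = -465/((-548574/247418)) = -465/((-548574*1/247418)) = -465/(-274287/123709) = -465*(-123709/274287) = 19174895/91429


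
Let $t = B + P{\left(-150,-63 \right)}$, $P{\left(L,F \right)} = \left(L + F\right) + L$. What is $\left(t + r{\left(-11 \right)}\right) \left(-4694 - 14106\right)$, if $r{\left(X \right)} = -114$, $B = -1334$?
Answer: $34046800$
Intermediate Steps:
$P{\left(L,F \right)} = F + 2 L$ ($P{\left(L,F \right)} = \left(F + L\right) + L = F + 2 L$)
$t = -1697$ ($t = -1334 + \left(-63 + 2 \left(-150\right)\right) = -1334 - 363 = -1697$)
$\left(t + r{\left(-11 \right)}\right) \left(-4694 - 14106\right) = \left(-1697 - 114\right) \left(-4694 - 14106\right) = \left(-1811\right) \left(-18800\right) = 34046800$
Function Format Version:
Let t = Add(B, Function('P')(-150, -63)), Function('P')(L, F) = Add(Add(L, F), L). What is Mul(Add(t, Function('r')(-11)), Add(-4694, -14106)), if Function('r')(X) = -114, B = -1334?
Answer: 34046800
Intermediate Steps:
Function('P')(L, F) = Add(F, Mul(2, L)) (Function('P')(L, F) = Add(Add(F, L), L) = Add(F, Mul(2, L)))
t = -1697 (t = Add(-1334, Add(-63, Mul(2, -150))) = Add(-1334, Add(-63, -300)) = Add(-1334, -363) = -1697)
Mul(Add(t, Function('r')(-11)), Add(-4694, -14106)) = Mul(Add(-1697, -114), Add(-4694, -14106)) = Mul(-1811, -18800) = 34046800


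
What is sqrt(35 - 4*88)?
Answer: I*sqrt(317) ≈ 17.805*I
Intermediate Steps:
sqrt(35 - 4*88) = sqrt(35 - 352) = sqrt(-317) = I*sqrt(317)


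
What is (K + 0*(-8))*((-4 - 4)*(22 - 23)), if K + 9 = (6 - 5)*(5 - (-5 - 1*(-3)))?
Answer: -16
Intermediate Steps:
K = -2 (K = -9 + (6 - 5)*(5 - (-5 - 1*(-3))) = -9 + 1*(5 - (-5 + 3)) = -9 + 1*(5 - 1*(-2)) = -9 + 1*(5 + 2) = -9 + 1*7 = -9 + 7 = -2)
(K + 0*(-8))*((-4 - 4)*(22 - 23)) = (-2 + 0*(-8))*((-4 - 4)*(22 - 23)) = (-2 + 0)*(-8*(-1)) = -2*8 = -16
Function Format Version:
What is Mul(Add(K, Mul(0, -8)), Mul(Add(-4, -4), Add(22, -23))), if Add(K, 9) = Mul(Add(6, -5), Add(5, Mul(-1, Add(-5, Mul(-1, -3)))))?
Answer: -16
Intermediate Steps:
K = -2 (K = Add(-9, Mul(Add(6, -5), Add(5, Mul(-1, Add(-5, Mul(-1, -3)))))) = Add(-9, Mul(1, Add(5, Mul(-1, Add(-5, 3))))) = Add(-9, Mul(1, Add(5, Mul(-1, -2)))) = Add(-9, Mul(1, Add(5, 2))) = Add(-9, Mul(1, 7)) = Add(-9, 7) = -2)
Mul(Add(K, Mul(0, -8)), Mul(Add(-4, -4), Add(22, -23))) = Mul(Add(-2, Mul(0, -8)), Mul(Add(-4, -4), Add(22, -23))) = Mul(Add(-2, 0), Mul(-8, -1)) = Mul(-2, 8) = -16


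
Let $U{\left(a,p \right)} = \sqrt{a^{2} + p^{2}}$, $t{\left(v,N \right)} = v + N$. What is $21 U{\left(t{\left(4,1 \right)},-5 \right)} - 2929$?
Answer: $-2929 + 105 \sqrt{2} \approx -2780.5$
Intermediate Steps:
$t{\left(v,N \right)} = N + v$
$21 U{\left(t{\left(4,1 \right)},-5 \right)} - 2929 = 21 \sqrt{\left(1 + 4\right)^{2} + \left(-5\right)^{2}} - 2929 = 21 \sqrt{5^{2} + 25} - 2929 = 21 \sqrt{25 + 25} - 2929 = 21 \sqrt{50} - 2929 = 21 \cdot 5 \sqrt{2} - 2929 = 105 \sqrt{2} - 2929 = -2929 + 105 \sqrt{2}$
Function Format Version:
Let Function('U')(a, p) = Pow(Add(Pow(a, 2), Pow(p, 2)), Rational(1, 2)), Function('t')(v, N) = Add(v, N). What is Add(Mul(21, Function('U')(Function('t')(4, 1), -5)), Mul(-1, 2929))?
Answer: Add(-2929, Mul(105, Pow(2, Rational(1, 2)))) ≈ -2780.5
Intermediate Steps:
Function('t')(v, N) = Add(N, v)
Add(Mul(21, Function('U')(Function('t')(4, 1), -5)), Mul(-1, 2929)) = Add(Mul(21, Pow(Add(Pow(Add(1, 4), 2), Pow(-5, 2)), Rational(1, 2))), Mul(-1, 2929)) = Add(Mul(21, Pow(Add(Pow(5, 2), 25), Rational(1, 2))), -2929) = Add(Mul(21, Pow(Add(25, 25), Rational(1, 2))), -2929) = Add(Mul(21, Pow(50, Rational(1, 2))), -2929) = Add(Mul(21, Mul(5, Pow(2, Rational(1, 2)))), -2929) = Add(Mul(105, Pow(2, Rational(1, 2))), -2929) = Add(-2929, Mul(105, Pow(2, Rational(1, 2))))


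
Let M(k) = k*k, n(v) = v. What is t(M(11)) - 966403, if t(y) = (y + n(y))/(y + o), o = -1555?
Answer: -692911072/717 ≈ -9.6640e+5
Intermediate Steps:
M(k) = k**2
t(y) = 2*y/(-1555 + y) (t(y) = (y + y)/(y - 1555) = (2*y)/(-1555 + y) = 2*y/(-1555 + y))
t(M(11)) - 966403 = 2*11**2/(-1555 + 11**2) - 966403 = 2*121/(-1555 + 121) - 966403 = 2*121/(-1434) - 966403 = 2*121*(-1/1434) - 966403 = -121/717 - 966403 = -692911072/717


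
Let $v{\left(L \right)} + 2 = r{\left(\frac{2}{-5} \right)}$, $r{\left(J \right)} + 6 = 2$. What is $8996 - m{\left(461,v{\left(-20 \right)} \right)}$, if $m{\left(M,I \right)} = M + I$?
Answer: $8541$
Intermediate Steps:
$r{\left(J \right)} = -4$ ($r{\left(J \right)} = -6 + 2 = -4$)
$v{\left(L \right)} = -6$ ($v{\left(L \right)} = -2 - 4 = -6$)
$m{\left(M,I \right)} = I + M$
$8996 - m{\left(461,v{\left(-20 \right)} \right)} = 8996 - \left(-6 + 461\right) = 8996 - 455 = 8541$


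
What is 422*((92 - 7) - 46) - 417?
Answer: 16041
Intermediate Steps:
422*((92 - 7) - 46) - 417 = 422*(85 - 46) - 417 = 422*39 - 417 = 16458 - 417 = 16041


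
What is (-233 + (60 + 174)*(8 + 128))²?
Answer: 997991281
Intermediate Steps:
(-233 + (60 + 174)*(8 + 128))² = (-233 + 234*136)² = (-233 + 31824)² = 31591² = 997991281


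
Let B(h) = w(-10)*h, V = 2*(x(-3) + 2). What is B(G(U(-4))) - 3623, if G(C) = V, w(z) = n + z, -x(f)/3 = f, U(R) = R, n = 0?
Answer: -3843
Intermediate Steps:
x(f) = -3*f
w(z) = z (w(z) = 0 + z = z)
V = 22 (V = 2*(-3*(-3) + 2) = 2*(9 + 2) = 2*11 = 22)
G(C) = 22
B(h) = -10*h
B(G(U(-4))) - 3623 = -10*22 - 3623 = -220 - 3623 = -3843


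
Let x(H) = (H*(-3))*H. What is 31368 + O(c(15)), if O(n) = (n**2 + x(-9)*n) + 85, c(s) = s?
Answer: 28033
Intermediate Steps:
x(H) = -3*H**2 (x(H) = (-3*H)*H = -3*H**2)
O(n) = 85 + n**2 - 243*n (O(n) = (n**2 + (-3*(-9)**2)*n) + 85 = (n**2 + (-3*81)*n) + 85 = (n**2 - 243*n) + 85 = 85 + n**2 - 243*n)
31368 + O(c(15)) = 31368 + (85 + 15**2 - 243*15) = 31368 + (85 + 225 - 3645) = 31368 - 3335 = 28033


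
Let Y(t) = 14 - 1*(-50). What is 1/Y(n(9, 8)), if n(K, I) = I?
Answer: 1/64 ≈ 0.015625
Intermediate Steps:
Y(t) = 64 (Y(t) = 14 + 50 = 64)
1/Y(n(9, 8)) = 1/64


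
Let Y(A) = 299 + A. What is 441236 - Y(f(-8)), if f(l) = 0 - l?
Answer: 440929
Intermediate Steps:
f(l) = -l
441236 - Y(f(-8)) = 441236 - (299 - 1*(-8)) = 441236 - (299 + 8) = 441236 - 1*307 = 441236 - 307 = 440929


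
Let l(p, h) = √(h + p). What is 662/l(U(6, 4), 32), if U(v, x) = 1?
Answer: 662*√33/33 ≈ 115.24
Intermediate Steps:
662/l(U(6, 4), 32) = 662/(√(32 + 1)) = 662/(√33) = 662*(√33/33) = 662*√33/33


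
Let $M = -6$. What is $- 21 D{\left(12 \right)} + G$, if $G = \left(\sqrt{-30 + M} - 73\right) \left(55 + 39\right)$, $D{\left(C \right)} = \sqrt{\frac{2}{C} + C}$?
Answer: $-6862 + 564 i - \frac{7 \sqrt{438}}{2} \approx -6935.3 + 564.0 i$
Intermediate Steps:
$D{\left(C \right)} = \sqrt{C + \frac{2}{C}}$
$G = -6862 + 564 i$ ($G = \left(\sqrt{-30 - 6} - 73\right) \left(55 + 39\right) = \left(\sqrt{-36} - 73\right) 94 = \left(6 i - 73\right) 94 = \left(-73 + 6 i\right) 94 = -6862 + 564 i \approx -6862.0 + 564.0 i$)
$- 21 D{\left(12 \right)} + G = - 21 \sqrt{12 + \frac{2}{12}} - \left(6862 - 564 i\right) = - 21 \sqrt{12 + 2 \cdot \frac{1}{12}} - \left(6862 - 564 i\right) = - 21 \sqrt{12 + \frac{1}{6}} - \left(6862 - 564 i\right) = - 21 \sqrt{\frac{73}{6}} - \left(6862 - 564 i\right) = - 21 \frac{\sqrt{438}}{6} - \left(6862 - 564 i\right) = - \frac{7 \sqrt{438}}{2} - \left(6862 - 564 i\right) = -6862 + 564 i - \frac{7 \sqrt{438}}{2}$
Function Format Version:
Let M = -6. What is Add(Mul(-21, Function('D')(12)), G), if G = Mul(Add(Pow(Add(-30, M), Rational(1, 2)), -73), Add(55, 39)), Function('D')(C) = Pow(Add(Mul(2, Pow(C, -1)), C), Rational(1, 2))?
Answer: Add(-6862, Mul(564, I), Mul(Rational(-7, 2), Pow(438, Rational(1, 2)))) ≈ Add(-6935.3, Mul(564.00, I))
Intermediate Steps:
Function('D')(C) = Pow(Add(C, Mul(2, Pow(C, -1))), Rational(1, 2))
G = Add(-6862, Mul(564, I)) (G = Mul(Add(Pow(Add(-30, -6), Rational(1, 2)), -73), Add(55, 39)) = Mul(Add(Pow(-36, Rational(1, 2)), -73), 94) = Mul(Add(Mul(6, I), -73), 94) = Mul(Add(-73, Mul(6, I)), 94) = Add(-6862, Mul(564, I)) ≈ Add(-6862.0, Mul(564.00, I)))
Add(Mul(-21, Function('D')(12)), G) = Add(Mul(-21, Pow(Add(12, Mul(2, Pow(12, -1))), Rational(1, 2))), Add(-6862, Mul(564, I))) = Add(Mul(-21, Pow(Add(12, Mul(2, Rational(1, 12))), Rational(1, 2))), Add(-6862, Mul(564, I))) = Add(Mul(-21, Pow(Add(12, Rational(1, 6)), Rational(1, 2))), Add(-6862, Mul(564, I))) = Add(Mul(-21, Pow(Rational(73, 6), Rational(1, 2))), Add(-6862, Mul(564, I))) = Add(Mul(-21, Mul(Rational(1, 6), Pow(438, Rational(1, 2)))), Add(-6862, Mul(564, I))) = Add(Mul(Rational(-7, 2), Pow(438, Rational(1, 2))), Add(-6862, Mul(564, I))) = Add(-6862, Mul(564, I), Mul(Rational(-7, 2), Pow(438, Rational(1, 2))))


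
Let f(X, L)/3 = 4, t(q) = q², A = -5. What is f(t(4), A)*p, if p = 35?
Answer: 420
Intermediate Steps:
f(X, L) = 12 (f(X, L) = 3*4 = 12)
f(t(4), A)*p = 12*35 = 420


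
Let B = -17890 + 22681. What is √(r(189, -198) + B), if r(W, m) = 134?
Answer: 5*√197 ≈ 70.178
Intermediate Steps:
B = 4791
√(r(189, -198) + B) = √(134 + 4791) = √4925 = 5*√197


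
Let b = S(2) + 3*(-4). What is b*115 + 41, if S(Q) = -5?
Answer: -1914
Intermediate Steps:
b = -17 (b = -5 + 3*(-4) = -5 - 12 = -17)
b*115 + 41 = -17*115 + 41 = -1955 + 41 = -1914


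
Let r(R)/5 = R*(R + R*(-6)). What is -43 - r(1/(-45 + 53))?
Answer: -2727/64 ≈ -42.609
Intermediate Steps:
r(R) = -25*R² (r(R) = 5*(R*(R + R*(-6))) = 5*(R*(R - 6*R)) = 5*(R*(-5*R)) = 5*(-5*R²) = -25*R²)
-43 - r(1/(-45 + 53)) = -43 - (-25)*(1/(-45 + 53))² = -43 - (-25)*(1/8)² = -43 - (-25)*(⅛)² = -43 - (-25)/64 = -43 - 1*(-25/64) = -43 + 25/64 = -2727/64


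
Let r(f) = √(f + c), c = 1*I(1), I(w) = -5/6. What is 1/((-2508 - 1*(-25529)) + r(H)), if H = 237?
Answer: 138126/3179797229 - √8502/3179797229 ≈ 4.3410e-5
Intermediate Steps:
I(w) = -⅚ (I(w) = -5*⅙ = -⅚)
c = -⅚ (c = 1*(-⅚) = -⅚ ≈ -0.83333)
r(f) = √(-⅚ + f) (r(f) = √(f - ⅚) = √(-⅚ + f))
1/((-2508 - 1*(-25529)) + r(H)) = 1/((-2508 - 1*(-25529)) + √(-30 + 36*237)/6) = 1/((-2508 + 25529) + √(-30 + 8532)/6) = 1/(23021 + √8502/6)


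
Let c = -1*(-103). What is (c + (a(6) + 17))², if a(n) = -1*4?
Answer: 13456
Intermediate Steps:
a(n) = -4
c = 103
(c + (a(6) + 17))² = (103 + (-4 + 17))² = (103 + 13)² = 116² = 13456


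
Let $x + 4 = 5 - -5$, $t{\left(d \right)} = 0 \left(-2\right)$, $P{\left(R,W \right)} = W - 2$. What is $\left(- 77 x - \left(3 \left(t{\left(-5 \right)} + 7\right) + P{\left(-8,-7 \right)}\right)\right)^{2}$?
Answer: $224676$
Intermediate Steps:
$P{\left(R,W \right)} = -2 + W$ ($P{\left(R,W \right)} = W - 2 = -2 + W$)
$t{\left(d \right)} = 0$
$x = 6$ ($x = -4 + \left(5 - -5\right) = -4 + \left(5 + 5\right) = -4 + 10 = 6$)
$\left(- 77 x - \left(3 \left(t{\left(-5 \right)} + 7\right) + P{\left(-8,-7 \right)}\right)\right)^{2} = \left(\left(-77\right) 6 - \left(-9 + 3 \left(0 + 7\right)\right)\right)^{2} = \left(-462 - 12\right)^{2} = \left(-474\right)^{2} = 224676$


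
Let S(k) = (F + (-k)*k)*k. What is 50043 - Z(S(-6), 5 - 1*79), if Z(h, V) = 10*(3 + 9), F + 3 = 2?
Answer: 49923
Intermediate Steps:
F = -1 (F = -3 + 2 = -1)
S(k) = k*(-1 - k²) (S(k) = (-1 + (-k)*k)*k = (-1 - k²)*k = k*(-1 - k²))
Z(h, V) = 120 (Z(h, V) = 10*12 = 120)
50043 - Z(S(-6), 5 - 1*79) = 50043 - 1*120 = 50043 - 120 = 49923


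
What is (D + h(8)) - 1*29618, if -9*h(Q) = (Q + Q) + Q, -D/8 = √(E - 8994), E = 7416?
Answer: -88862/3 - 8*I*√1578 ≈ -29621.0 - 317.79*I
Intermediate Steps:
D = -8*I*√1578 (D = -8*√(7416 - 8994) = -8*I*√1578 ≈ -317.79*I)
h(Q) = -Q/3 (h(Q) = -((Q + Q) + Q)/9 = -(2*Q + Q)/9 = -Q/3)
(D + h(8)) - 1*29618 = (-8*I*√1578 - ⅓*8) - 1*29618 = (-8*I*√1578 - 8/3) - 29618 = (-8/3 - 8*I*√1578) - 29618 = -88862/3 - 8*I*√1578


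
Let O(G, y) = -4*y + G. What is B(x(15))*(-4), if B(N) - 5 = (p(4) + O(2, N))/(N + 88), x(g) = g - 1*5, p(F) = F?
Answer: -912/49 ≈ -18.612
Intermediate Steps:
O(G, y) = G - 4*y
x(g) = -5 + g (x(g) = g - 5 = -5 + g)
B(N) = 5 + (6 - 4*N)/(88 + N) (B(N) = 5 + (4 + (2 - 4*N))/(N + 88) = 5 + (6 - 4*N)/(88 + N))
B(x(15))*(-4) = ((446 + (-5 + 15))/(88 + (-5 + 15)))*(-4) = ((446 + 10)/(88 + 10))*(-4) = (456/98)*(-4) = ((1/98)*456)*(-4) = (228/49)*(-4) = -912/49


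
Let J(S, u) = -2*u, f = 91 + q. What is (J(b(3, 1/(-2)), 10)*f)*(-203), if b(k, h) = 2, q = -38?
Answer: 215180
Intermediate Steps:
f = 53 (f = 91 - 38 = 53)
(J(b(3, 1/(-2)), 10)*f)*(-203) = (-2*10*53)*(-203) = -20*53*(-203) = -1060*(-203) = 215180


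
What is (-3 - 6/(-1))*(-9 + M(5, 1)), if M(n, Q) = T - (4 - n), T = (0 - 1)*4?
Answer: -36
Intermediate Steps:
T = -4 (T = -1*4 = -4)
M(n, Q) = -8 + n (M(n, Q) = -4 - (4 - n) = -4 + (-4 + n) = -8 + n)
(-3 - 6/(-1))*(-9 + M(5, 1)) = (-3 - 6/(-1))*(-9 + (-8 + 5)) = (-3 - 6*(-1))*(-9 - 3) = (-3 - 1*(-6))*(-12) = (-3 + 6)*(-12) = 3*(-12) = -36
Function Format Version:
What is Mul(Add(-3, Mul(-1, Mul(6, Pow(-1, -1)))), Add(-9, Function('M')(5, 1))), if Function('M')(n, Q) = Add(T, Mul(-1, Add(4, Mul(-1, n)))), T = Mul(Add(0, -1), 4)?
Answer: -36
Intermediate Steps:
T = -4 (T = Mul(-1, 4) = -4)
Function('M')(n, Q) = Add(-8, n) (Function('M')(n, Q) = Add(-4, Mul(-1, Add(4, Mul(-1, n)))) = Add(-4, Add(-4, n)) = Add(-8, n))
Mul(Add(-3, Mul(-1, Mul(6, Pow(-1, -1)))), Add(-9, Function('M')(5, 1))) = Mul(Add(-3, Mul(-1, Mul(6, Pow(-1, -1)))), Add(-9, Add(-8, 5))) = Mul(Add(-3, Mul(-1, Mul(6, -1))), Add(-9, -3)) = Mul(Add(-3, Mul(-1, -6)), -12) = Mul(Add(-3, 6), -12) = Mul(3, -12) = -36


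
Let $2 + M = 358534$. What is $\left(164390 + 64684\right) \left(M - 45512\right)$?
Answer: $71704743480$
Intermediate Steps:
$M = 358532$ ($M = -2 + 358534 = 358532$)
$\left(164390 + 64684\right) \left(M - 45512\right) = \left(164390 + 64684\right) \left(358532 - 45512\right) = 229074 \cdot 313020 = 71704743480$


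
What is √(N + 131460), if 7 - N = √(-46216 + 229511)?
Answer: √(131467 - √183295) ≈ 361.99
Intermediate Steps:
N = 7 - √183295 (N = 7 - √(-46216 + 229511) = 7 - √183295 ≈ -421.13)
√(N + 131460) = √((7 - √183295) + 131460) = √(131467 - √183295)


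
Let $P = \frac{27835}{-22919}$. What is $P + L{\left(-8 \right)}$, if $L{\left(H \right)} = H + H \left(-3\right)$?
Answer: $\frac{338869}{22919} \approx 14.786$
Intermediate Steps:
$L{\left(H \right)} = - 2 H$ ($L{\left(H \right)} = H - 3 H = - 2 H$)
$P = - \frac{27835}{22919}$ ($P = 27835 \left(- \frac{1}{22919}\right) = - \frac{27835}{22919} \approx -1.2145$)
$P + L{\left(-8 \right)} = - \frac{27835}{22919} - -16 = - \frac{27835}{22919} + 16 = \frac{338869}{22919}$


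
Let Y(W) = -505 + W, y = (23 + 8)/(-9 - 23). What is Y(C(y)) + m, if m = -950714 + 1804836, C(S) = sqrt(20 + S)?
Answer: 853617 + sqrt(1218)/8 ≈ 8.5362e+5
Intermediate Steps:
y = -31/32 (y = 31/(-32) = 31*(-1/32) = -31/32 ≈ -0.96875)
m = 854122
Y(C(y)) + m = (-505 + sqrt(20 - 31/32)) + 854122 = (-505 + sqrt(609/32)) + 854122 = (-505 + sqrt(1218)/8) + 854122 = 853617 + sqrt(1218)/8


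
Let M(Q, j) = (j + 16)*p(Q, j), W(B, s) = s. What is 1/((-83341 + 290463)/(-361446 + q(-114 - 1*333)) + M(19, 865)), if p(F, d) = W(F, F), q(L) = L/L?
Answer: 361445/6050020733 ≈ 5.9743e-5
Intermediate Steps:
q(L) = 1
p(F, d) = F
M(Q, j) = Q*(16 + j) (M(Q, j) = (j + 16)*Q = (16 + j)*Q = Q*(16 + j))
1/((-83341 + 290463)/(-361446 + q(-114 - 1*333)) + M(19, 865)) = 1/((-83341 + 290463)/(-361446 + 1) + 19*(16 + 865)) = 1/(207122/(-361445) + 19*881) = 1/(207122*(-1/361445) + 16739) = 1/(-207122/361445 + 16739) = 1/(6050020733/361445) = 361445/6050020733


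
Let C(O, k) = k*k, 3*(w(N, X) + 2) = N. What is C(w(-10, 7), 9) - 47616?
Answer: -47535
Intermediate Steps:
w(N, X) = -2 + N/3
C(O, k) = k²
C(w(-10, 7), 9) - 47616 = 9² - 47616 = 81 - 47616 = -47535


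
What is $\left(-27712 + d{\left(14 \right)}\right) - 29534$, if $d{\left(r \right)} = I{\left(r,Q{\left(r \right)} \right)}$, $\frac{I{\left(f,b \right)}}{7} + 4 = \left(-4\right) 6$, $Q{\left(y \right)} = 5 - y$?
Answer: $-57442$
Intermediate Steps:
$I{\left(f,b \right)} = -196$ ($I{\left(f,b \right)} = -28 + 7 \left(\left(-4\right) 6\right) = -28 + 7 \left(-24\right) = -28 - 168 = -196$)
$d{\left(r \right)} = -196$
$\left(-27712 + d{\left(14 \right)}\right) - 29534 = \left(-27712 - 196\right) - 29534 = -27908 - 29534 = -57442$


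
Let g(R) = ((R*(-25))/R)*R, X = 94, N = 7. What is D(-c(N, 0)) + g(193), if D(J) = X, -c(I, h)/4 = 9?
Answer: -4731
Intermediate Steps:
c(I, h) = -36 (c(I, h) = -4*9 = -36)
D(J) = 94
g(R) = -25*R (g(R) = ((-25*R)/R)*R = -25*R)
D(-c(N, 0)) + g(193) = 94 - 25*193 = 94 - 4825 = -4731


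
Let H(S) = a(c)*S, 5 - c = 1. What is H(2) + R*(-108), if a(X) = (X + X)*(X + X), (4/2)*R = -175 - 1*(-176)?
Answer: 74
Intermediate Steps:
c = 4 (c = 5 - 1*1 = 5 - 1 = 4)
R = 1/2 (R = (-175 - 1*(-176))/2 = (-175 + 176)/2 = (1/2)*1 = 1/2 ≈ 0.50000)
a(X) = 4*X**2 (a(X) = (2*X)*(2*X) = 4*X**2)
H(S) = 64*S (H(S) = (4*4**2)*S = (4*16)*S = 64*S)
H(2) + R*(-108) = 64*2 + (1/2)*(-108) = 128 - 54 = 74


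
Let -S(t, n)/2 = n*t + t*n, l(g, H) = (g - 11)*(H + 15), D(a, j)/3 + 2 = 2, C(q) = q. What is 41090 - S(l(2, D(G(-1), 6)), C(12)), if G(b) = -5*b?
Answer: 34610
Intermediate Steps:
D(a, j) = 0 (D(a, j) = -6 + 3*2 = -6 + 6 = 0)
l(g, H) = (-11 + g)*(15 + H)
S(t, n) = -4*n*t (S(t, n) = -2*(n*t + t*n) = -2*(n*t + n*t) = -4*n*t)
41090 - S(l(2, D(G(-1), 6)), C(12)) = 41090 - (-4)*12*(-165 - 11*0 + 15*2 + 0*2) = 41090 - (-4)*12*(-165 + 0 + 30 + 0) = 41090 - (-4)*12*(-135) = 41090 - 1*6480 = 41090 - 6480 = 34610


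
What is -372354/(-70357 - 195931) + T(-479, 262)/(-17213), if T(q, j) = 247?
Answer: 3171778133/2291807672 ≈ 1.3840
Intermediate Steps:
-372354/(-70357 - 195931) + T(-479, 262)/(-17213) = -372354/(-70357 - 195931) + 247/(-17213) = -372354/(-266288) + 247*(-1/17213) = -372354*(-1/266288) - 247/17213 = 186177/133144 - 247/17213 = 3171778133/2291807672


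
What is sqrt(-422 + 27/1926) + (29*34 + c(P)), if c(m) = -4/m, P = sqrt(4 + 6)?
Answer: 986 - 2*sqrt(10)/5 + I*sqrt(19325270)/214 ≈ 984.74 + 20.542*I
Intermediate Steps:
P = sqrt(10) ≈ 3.1623
sqrt(-422 + 27/1926) + (29*34 + c(P)) = sqrt(-422 + 27/1926) + (29*34 - 4*sqrt(10)/10) = sqrt(-422 + 27*(1/1926)) + (986 - 2*sqrt(10)/5) = sqrt(-422 + 3/214) + (986 - 2*sqrt(10)/5) = sqrt(-90305/214) + (986 - 2*sqrt(10)/5) = I*sqrt(19325270)/214 + (986 - 2*sqrt(10)/5) = 986 - 2*sqrt(10)/5 + I*sqrt(19325270)/214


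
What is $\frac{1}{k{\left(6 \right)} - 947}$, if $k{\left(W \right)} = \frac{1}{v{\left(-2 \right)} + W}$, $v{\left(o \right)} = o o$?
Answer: $- \frac{10}{9469} \approx -0.0010561$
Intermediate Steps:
$v{\left(o \right)} = o^{2}$
$k{\left(W \right)} = \frac{1}{4 + W}$ ($k{\left(W \right)} = \frac{1}{\left(-2\right)^{2} + W} = \frac{1}{4 + W}$)
$\frac{1}{k{\left(6 \right)} - 947} = \frac{1}{\frac{1}{4 + 6} - 947} = \frac{1}{\frac{1}{10} - 947} = \frac{1}{- \frac{9469}{10}} = - \frac{10}{9469}$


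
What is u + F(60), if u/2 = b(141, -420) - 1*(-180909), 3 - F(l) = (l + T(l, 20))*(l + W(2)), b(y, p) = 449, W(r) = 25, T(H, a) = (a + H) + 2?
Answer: 350649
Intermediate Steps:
T(H, a) = 2 + H + a (T(H, a) = (H + a) + 2 = 2 + H + a)
F(l) = 3 - (22 + 2*l)*(25 + l) (F(l) = 3 - (l + (2 + l + 20))*(l + 25) = 3 - (l + (22 + l))*(25 + l) = 3 - (22 + 2*l)*(25 + l))
u = 362716 (u = 2*(449 - 1*(-180909)) = 2*(449 + 180909) = 2*181358 = 362716)
u + F(60) = 362716 + (-547 - 72*60 - 2*60**2) = 362716 + (-547 - 4320 - 2*3600) = 362716 + (-547 - 4320 - 7200) = 362716 - 12067 = 350649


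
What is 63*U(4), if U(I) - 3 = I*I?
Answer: 1197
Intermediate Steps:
U(I) = 3 + I² (U(I) = 3 + I*I = 3 + I²)
63*U(4) = 63*(3 + 4²) = 63*(3 + 16) = 63*19 = 1197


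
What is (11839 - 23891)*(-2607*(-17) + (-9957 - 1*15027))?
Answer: -233025420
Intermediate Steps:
(11839 - 23891)*(-2607*(-17) + (-9957 - 1*15027)) = -12052*(44319 + (-9957 - 15027)) = -12052*(44319 - 24984) = -12052*19335 = -233025420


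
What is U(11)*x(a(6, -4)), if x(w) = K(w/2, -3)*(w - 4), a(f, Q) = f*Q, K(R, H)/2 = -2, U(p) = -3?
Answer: -336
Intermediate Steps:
K(R, H) = -4 (K(R, H) = 2*(-2) = -4)
a(f, Q) = Q*f
x(w) = 16 - 4*w (x(w) = -4*(w - 4) = -4*(-4 + w) = 16 - 4*w)
U(11)*x(a(6, -4)) = -3*(16 - (-16)*6) = -3*(16 - 4*(-24)) = -3*(16 + 96) = -3*112 = -336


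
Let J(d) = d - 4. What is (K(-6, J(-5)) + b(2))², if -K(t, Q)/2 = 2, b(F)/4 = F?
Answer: 16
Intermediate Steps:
J(d) = -4 + d
b(F) = 4*F
K(t, Q) = -4 (K(t, Q) = -2*2 = -4)
(K(-6, J(-5)) + b(2))² = (-4 + 4*2)² = (-4 + 8)² = 4² = 16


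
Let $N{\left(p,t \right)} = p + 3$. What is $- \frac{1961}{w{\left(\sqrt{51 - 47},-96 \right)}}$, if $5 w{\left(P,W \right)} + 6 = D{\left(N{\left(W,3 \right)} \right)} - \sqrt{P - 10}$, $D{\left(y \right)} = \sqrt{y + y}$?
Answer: $\frac{9805}{6 - i \sqrt{186} + 2 i \sqrt{2}} \approx 384.89 + 693.42 i$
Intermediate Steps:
$N{\left(p,t \right)} = 3 + p$
$D{\left(y \right)} = \sqrt{2} \sqrt{y}$ ($D{\left(y \right)} = \sqrt{2 y} = \sqrt{2} \sqrt{y}$)
$w{\left(P,W \right)} = - \frac{6}{5} - \frac{\sqrt{-10 + P}}{5} + \frac{\sqrt{2} \sqrt{3 + W}}{5}$ ($w{\left(P,W \right)} = - \frac{6}{5} + \frac{\sqrt{2} \sqrt{3 + W} - \sqrt{P - 10}}{5} = - \frac{6}{5} + \frac{\sqrt{2} \sqrt{3 + W} - \sqrt{-10 + P}}{5} = - \frac{6}{5} + \frac{- \sqrt{-10 + P} + \sqrt{2} \sqrt{3 + W}}{5} = - \frac{6}{5} - \left(\frac{\sqrt{-10 + P}}{5} - \frac{\sqrt{2} \sqrt{3 + W}}{5}\right) = - \frac{6}{5} - \frac{\sqrt{-10 + P}}{5} + \frac{\sqrt{2} \sqrt{3 + W}}{5}$)
$- \frac{1961}{w{\left(\sqrt{51 - 47},-96 \right)}} = - \frac{1961}{- \frac{6}{5} - \frac{\sqrt{-10 + \sqrt{51 - 47}}}{5} + \frac{\sqrt{6 + 2 \left(-96\right)}}{5}} = - \frac{1961}{- \frac{6}{5} - \frac{\sqrt{-10 + \sqrt{4}}}{5} + \frac{\sqrt{6 - 192}}{5}} = - \frac{1961}{- \frac{6}{5} - \frac{\sqrt{-10 + 2}}{5} + \frac{\sqrt{-186}}{5}} = - \frac{1961}{- \frac{6}{5} - \frac{\sqrt{-8}}{5} + \frac{i \sqrt{186}}{5}} = - \frac{1961}{- \frac{6}{5} - \frac{2 i \sqrt{2}}{5} + \frac{i \sqrt{186}}{5}}$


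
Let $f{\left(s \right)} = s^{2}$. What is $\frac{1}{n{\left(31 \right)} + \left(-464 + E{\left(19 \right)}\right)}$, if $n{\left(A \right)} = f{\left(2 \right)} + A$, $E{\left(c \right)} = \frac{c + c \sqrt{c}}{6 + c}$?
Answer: $- \frac{267650}{114611577} - \frac{475 \sqrt{19}}{114611577} \approx -0.0023533$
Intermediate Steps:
$E{\left(c \right)} = \frac{c + c^{\frac{3}{2}}}{6 + c}$
$n{\left(A \right)} = 4 + A$ ($n{\left(A \right)} = 2^{2} + A = 4 + A$)
$\frac{1}{n{\left(31 \right)} + \left(-464 + E{\left(19 \right)}\right)} = \frac{1}{\left(4 + 31\right) - \left(464 - \frac{19 + 19^{\frac{3}{2}}}{6 + 19}\right)} = \frac{1}{35 - \left(464 - \frac{19 + 19 \sqrt{19}}{25}\right)} = \frac{1}{35 - \left(\frac{11581}{25} - \frac{19 \sqrt{19}}{25}\right)} = \frac{1}{- \frac{10706}{25} + \frac{19 \sqrt{19}}{25}}$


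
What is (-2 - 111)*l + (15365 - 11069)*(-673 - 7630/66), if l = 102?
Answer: -37393154/11 ≈ -3.3994e+6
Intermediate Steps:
(-2 - 111)*l + (15365 - 11069)*(-673 - 7630/66) = (-2 - 111)*102 + (15365 - 11069)*(-673 - 7630/66) = -113*102 + 4296*(-673 - 7630*1/66) = -11526 + 4296*(-673 - 3815/33) = -11526 + 4296*(-26024/33) = -11526 - 37266368/11 = -37393154/11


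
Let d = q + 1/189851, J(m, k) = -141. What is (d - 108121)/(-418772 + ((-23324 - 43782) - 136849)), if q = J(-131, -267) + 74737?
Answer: 909250682/16889334811 ≈ 0.053836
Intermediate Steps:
q = 74596 (q = -141 + 74737 = 74596)
d = 14162125197/189851 (d = 74596 + 1/189851 = 14162125197/189851 ≈ 74596.)
(d - 108121)/(-418772 + ((-23324 - 43782) - 136849)) = (14162125197/189851 - 108121)/(-418772 + ((-23324 - 43782) - 136849)) = -6364754774/(189851*(-418772 + (-67106 - 136849))) = -6364754774/(189851*(-418772 - 203955)) = -6364754774/189851/(-622727) = -6364754774/189851*(-1/622727) = 909250682/16889334811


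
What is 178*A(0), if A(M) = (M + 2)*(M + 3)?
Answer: 1068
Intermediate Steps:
A(M) = (2 + M)*(3 + M)
178*A(0) = 178*(6 + 0**2 + 5*0) = 178*(6 + 0 + 0) = 178*6 = 1068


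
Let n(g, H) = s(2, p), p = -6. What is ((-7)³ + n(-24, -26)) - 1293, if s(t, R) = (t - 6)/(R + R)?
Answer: -4907/3 ≈ -1635.7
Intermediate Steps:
s(t, R) = (-6 + t)/(2*R) (s(t, R) = (-6 + t)/((2*R)) = (-6 + t)*(1/(2*R)) = (-6 + t)/(2*R))
n(g, H) = ⅓ (n(g, H) = (½)*(-6 + 2)/(-6) = (½)*(-⅙)*(-4) = ⅓)
((-7)³ + n(-24, -26)) - 1293 = ((-7)³ + ⅓) - 1293 = (-343 + ⅓) - 1293 = -1028/3 - 1293 = -4907/3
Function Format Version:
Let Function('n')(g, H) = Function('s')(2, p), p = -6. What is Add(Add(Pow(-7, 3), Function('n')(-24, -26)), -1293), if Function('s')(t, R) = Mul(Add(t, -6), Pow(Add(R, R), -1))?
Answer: Rational(-4907, 3) ≈ -1635.7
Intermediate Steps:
Function('s')(t, R) = Mul(Rational(1, 2), Pow(R, -1), Add(-6, t)) (Function('s')(t, R) = Mul(Add(-6, t), Pow(Mul(2, R), -1)) = Mul(Add(-6, t), Mul(Rational(1, 2), Pow(R, -1))) = Mul(Rational(1, 2), Pow(R, -1), Add(-6, t)))
Function('n')(g, H) = Rational(1, 3) (Function('n')(g, H) = Mul(Rational(1, 2), Pow(-6, -1), Add(-6, 2)) = Mul(Rational(1, 2), Rational(-1, 6), -4) = Rational(1, 3))
Add(Add(Pow(-7, 3), Function('n')(-24, -26)), -1293) = Add(Add(Pow(-7, 3), Rational(1, 3)), -1293) = Add(Add(-343, Rational(1, 3)), -1293) = Add(Rational(-1028, 3), -1293) = Rational(-4907, 3)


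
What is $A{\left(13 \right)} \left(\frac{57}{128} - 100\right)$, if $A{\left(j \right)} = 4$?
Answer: $- \frac{12743}{32} \approx -398.22$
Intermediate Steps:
$A{\left(13 \right)} \left(\frac{57}{128} - 100\right) = 4 \left(\frac{57}{128} - 100\right) = 4 \left(- \frac{12743}{128}\right) = - \frac{12743}{32}$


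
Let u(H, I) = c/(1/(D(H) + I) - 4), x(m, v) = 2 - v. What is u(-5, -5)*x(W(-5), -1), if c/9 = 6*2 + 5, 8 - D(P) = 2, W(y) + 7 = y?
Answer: -153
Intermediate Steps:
W(y) = -7 + y
D(P) = 6 (D(P) = 8 - 1*2 = 8 - 2 = 6)
c = 153 (c = 9*(6*2 + 5) = 9*(12 + 5) = 9*17 = 153)
u(H, I) = 153/(-4 + 1/(6 + I)) (u(H, I) = 153/(1/(6 + I) - 4) = 153/(-4 + 1/(6 + I)))
u(-5, -5)*x(W(-5), -1) = (153*(-6 - 1*(-5))/(23 + 4*(-5)))*(2 - 1*(-1)) = (153*(-6 + 5)/(23 - 20))*(2 + 1) = (153*(-1)/3)*3 = (153*(1/3)*(-1))*3 = -51*3 = -153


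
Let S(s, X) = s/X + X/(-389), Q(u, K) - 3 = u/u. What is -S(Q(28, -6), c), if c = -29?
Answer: 715/11281 ≈ 0.063381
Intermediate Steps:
Q(u, K) = 4 (Q(u, K) = 3 + u/u = 3 + 1 = 4)
S(s, X) = -X/389 + s/X (S(s, X) = s/X + X*(-1/389) = s/X - X/389 = -X/389 + s/X)
-S(Q(28, -6), c) = -(-1/389*(-29) + 4/(-29)) = -(29/389 + 4*(-1/29)) = -(29/389 - 4/29) = -1*(-715/11281) = 715/11281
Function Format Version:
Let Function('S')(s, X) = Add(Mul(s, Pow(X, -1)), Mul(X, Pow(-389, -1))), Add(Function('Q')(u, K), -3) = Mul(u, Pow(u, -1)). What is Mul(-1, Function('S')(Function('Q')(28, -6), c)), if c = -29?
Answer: Rational(715, 11281) ≈ 0.063381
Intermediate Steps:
Function('Q')(u, K) = 4 (Function('Q')(u, K) = Add(3, Mul(u, Pow(u, -1))) = Add(3, 1) = 4)
Function('S')(s, X) = Add(Mul(Rational(-1, 389), X), Mul(s, Pow(X, -1))) (Function('S')(s, X) = Add(Mul(s, Pow(X, -1)), Mul(X, Rational(-1, 389))) = Add(Mul(s, Pow(X, -1)), Mul(Rational(-1, 389), X)) = Add(Mul(Rational(-1, 389), X), Mul(s, Pow(X, -1))))
Mul(-1, Function('S')(Function('Q')(28, -6), c)) = Mul(-1, Add(Mul(Rational(-1, 389), -29), Mul(4, Pow(-29, -1)))) = Mul(-1, Add(Rational(29, 389), Mul(4, Rational(-1, 29)))) = Mul(-1, Add(Rational(29, 389), Rational(-4, 29))) = Mul(-1, Rational(-715, 11281)) = Rational(715, 11281)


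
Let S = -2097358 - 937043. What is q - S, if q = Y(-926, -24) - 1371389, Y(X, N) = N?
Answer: 1662988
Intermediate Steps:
S = -3034401
q = -1371413 (q = -24 - 1371389 = -1371413)
q - S = -1371413 - 1*(-3034401) = -1371413 + 3034401 = 1662988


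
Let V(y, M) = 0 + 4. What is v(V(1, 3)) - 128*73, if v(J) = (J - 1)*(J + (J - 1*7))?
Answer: -9341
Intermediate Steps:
V(y, M) = 4
v(J) = (-1 + J)*(-7 + 2*J) (v(J) = (-1 + J)*(J + (J - 7)) = (-1 + J)*(J + (-7 + J)) = (-1 + J)*(-7 + 2*J))
v(V(1, 3)) - 128*73 = (7 - 9*4 + 2*4²) - 128*73 = (7 - 36 + 2*16) - 9344 = (7 - 36 + 32) - 9344 = 3 - 9344 = -9341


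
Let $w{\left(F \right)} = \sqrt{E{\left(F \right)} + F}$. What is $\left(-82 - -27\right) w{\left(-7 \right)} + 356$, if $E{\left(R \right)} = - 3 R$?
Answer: $356 - 55 \sqrt{14} \approx 150.21$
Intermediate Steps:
$w{\left(F \right)} = \sqrt{2} \sqrt{- F}$ ($w{\left(F \right)} = \sqrt{- 3 F + F} = \sqrt{- 2 F} = \sqrt{2} \sqrt{- F}$)
$\left(-82 - -27\right) w{\left(-7 \right)} + 356 = \left(-82 - -27\right) \sqrt{2} \sqrt{\left(-1\right) \left(-7\right)} + 356 = \left(-82 + 27\right) \sqrt{2} \sqrt{7} + 356 = - 55 \sqrt{14} + 356 = 356 - 55 \sqrt{14}$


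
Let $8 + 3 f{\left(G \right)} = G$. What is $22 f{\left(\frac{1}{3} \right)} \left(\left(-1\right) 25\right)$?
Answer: $\frac{12650}{9} \approx 1405.6$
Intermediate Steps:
$f{\left(G \right)} = - \frac{8}{3} + \frac{G}{3}$
$22 f{\left(\frac{1}{3} \right)} \left(\left(-1\right) 25\right) = 22 \left(- \frac{8}{3} + \frac{1}{3 \cdot 3}\right) \left(\left(-1\right) 25\right) = 22 \left(- \frac{8}{3} + \frac{1}{3} \cdot \frac{1}{3}\right) \left(-25\right) = 22 \left(- \frac{8}{3} + \frac{1}{9}\right) \left(-25\right) = 22 \left(- \frac{23}{9}\right) \left(-25\right) = \left(- \frac{506}{9}\right) \left(-25\right) = \frac{12650}{9}$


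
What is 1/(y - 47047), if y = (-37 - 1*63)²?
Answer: -1/37047 ≈ -2.6993e-5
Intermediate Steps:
y = 10000 (y = (-37 - 63)² = (-100)² = 10000)
1/(y - 47047) = 1/(10000 - 47047) = 1/(-37047) = -1/37047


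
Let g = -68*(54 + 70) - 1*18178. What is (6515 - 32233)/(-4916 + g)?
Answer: 1169/1433 ≈ 0.81577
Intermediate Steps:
g = -26610 (g = -68*124 - 18178 = -8432 - 18178 = -26610)
(6515 - 32233)/(-4916 + g) = (6515 - 32233)/(-4916 - 26610) = -25718/(-31526) = -25718*(-1/31526) = 1169/1433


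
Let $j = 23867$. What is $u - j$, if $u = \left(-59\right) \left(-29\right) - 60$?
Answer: $-22216$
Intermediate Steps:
$u = 1651$ ($u = 1711 - 60 = 1651$)
$u - j = 1651 - 23867 = -22216$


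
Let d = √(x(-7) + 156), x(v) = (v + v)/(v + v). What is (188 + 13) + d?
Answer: 201 + √157 ≈ 213.53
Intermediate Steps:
x(v) = 1 (x(v) = (2*v)/((2*v)) = (2*v)*(1/(2*v)) = 1)
d = √157 (d = √(1 + 156) = √157 ≈ 12.530)
(188 + 13) + d = (188 + 13) + √157 = 201 + √157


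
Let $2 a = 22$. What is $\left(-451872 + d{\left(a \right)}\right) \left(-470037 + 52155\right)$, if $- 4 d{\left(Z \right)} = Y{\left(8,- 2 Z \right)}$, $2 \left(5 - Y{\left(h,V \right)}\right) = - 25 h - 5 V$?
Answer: $188834398629$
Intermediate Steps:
$a = 11$ ($a = \frac{1}{2} \cdot 22 = 11$)
$Y{\left(h,V \right)} = 5 + \frac{5 V}{2} + \frac{25 h}{2}$ ($Y{\left(h,V \right)} = 5 - \frac{- 25 h - 5 V}{2} = 5 + \left(\frac{5 V}{2} + \frac{25 h}{2}\right) = 5 + \frac{5 V}{2} + \frac{25 h}{2}$)
$d{\left(Z \right)} = - \frac{105}{4} + \frac{5 Z}{4}$ ($d{\left(Z \right)} = - \frac{5 + \frac{5 \left(- 2 Z\right)}{2} + \frac{25}{2} \cdot 8}{4} = - \frac{5 - 5 Z + 100}{4} = - \frac{105 - 5 Z}{4} = - \frac{105}{4} + \frac{5 Z}{4}$)
$\left(-451872 + d{\left(a \right)}\right) \left(-470037 + 52155\right) = \left(-451872 + \left(- \frac{105}{4} + \frac{5}{4} \cdot 11\right)\right) \left(-470037 + 52155\right) = \left(-451872 + \left(- \frac{105}{4} + \frac{55}{4}\right)\right) \left(-417882\right) = \left(-451872 - \frac{25}{2}\right) \left(-417882\right) = \left(- \frac{903769}{2}\right) \left(-417882\right) = 188834398629$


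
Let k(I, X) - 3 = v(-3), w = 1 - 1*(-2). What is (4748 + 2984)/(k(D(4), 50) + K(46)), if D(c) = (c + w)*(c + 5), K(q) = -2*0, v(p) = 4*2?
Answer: 7732/11 ≈ 702.91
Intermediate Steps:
v(p) = 8
w = 3 (w = 1 + 2 = 3)
K(q) = 0
D(c) = (3 + c)*(5 + c) (D(c) = (c + 3)*(c + 5) = (3 + c)*(5 + c))
k(I, X) = 11 (k(I, X) = 3 + 8 = 11)
(4748 + 2984)/(k(D(4), 50) + K(46)) = (4748 + 2984)/(11 + 0) = 7732/11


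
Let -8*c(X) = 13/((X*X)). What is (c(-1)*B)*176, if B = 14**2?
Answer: -56056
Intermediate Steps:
B = 196
c(X) = -13/(8*X**2) (c(X) = -13/(8*(X*X)) = -13/(8*(X**2)) = -13/(8*X**2))
(c(-1)*B)*176 = (-13/8/(-1)**2*196)*176 = (-13/8*1*196)*176 = -13/8*196*176 = -637/2*176 = -56056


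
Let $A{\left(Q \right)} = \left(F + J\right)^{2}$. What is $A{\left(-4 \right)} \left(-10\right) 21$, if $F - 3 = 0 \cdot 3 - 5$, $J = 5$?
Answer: $-1890$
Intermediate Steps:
$F = -2$ ($F = 3 + \left(0 \cdot 3 - 5\right) = 3 + \left(0 - 5\right) = 3 - 5 = -2$)
$A{\left(Q \right)} = 9$ ($A{\left(Q \right)} = \left(-2 + 5\right)^{2} = 3^{2} = 9$)
$A{\left(-4 \right)} \left(-10\right) 21 = 9 \left(-10\right) 21 = \left(-90\right) 21 = -1890$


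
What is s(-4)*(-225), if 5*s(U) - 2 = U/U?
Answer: -135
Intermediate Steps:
s(U) = ⅗ (s(U) = ⅖ + (U/U)/5 = ⅖ + (⅕)*1 = ⅖ + ⅕ = ⅗)
s(-4)*(-225) = (⅗)*(-225) = -135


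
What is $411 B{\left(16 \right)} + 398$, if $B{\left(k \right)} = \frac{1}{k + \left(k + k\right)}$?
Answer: $\frac{6505}{16} \approx 406.56$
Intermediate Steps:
$B{\left(k \right)} = \frac{1}{3 k}$ ($B{\left(k \right)} = \frac{1}{k + 2 k} = \frac{1}{3 k}$)
$411 B{\left(16 \right)} + 398 = 411 \frac{1}{3 \cdot 16} + 398 = 411 \cdot \frac{1}{3} \cdot \frac{1}{16} + 398 = 411 \cdot \frac{1}{48} + 398 = \frac{137}{16} + 398 = \frac{6505}{16}$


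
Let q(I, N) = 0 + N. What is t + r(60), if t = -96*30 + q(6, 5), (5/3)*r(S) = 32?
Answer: -14279/5 ≈ -2855.8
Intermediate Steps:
r(S) = 96/5 (r(S) = (⅗)*32 = 96/5)
q(I, N) = N
t = -2875 (t = -96*30 + 5 = -2880 + 5 = -2875)
t + r(60) = -2875 + 96/5 = -14279/5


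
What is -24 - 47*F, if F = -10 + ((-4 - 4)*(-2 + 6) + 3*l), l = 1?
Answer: 1809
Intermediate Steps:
F = -39 (F = -10 + ((-4 - 4)*(-2 + 6) + 3*1) = -10 + (-8*4 + 3) = -10 + (-32 + 3) = -10 - 29 = -39)
-24 - 47*F = -24 - 47*(-39) = -24 + 1833 = 1809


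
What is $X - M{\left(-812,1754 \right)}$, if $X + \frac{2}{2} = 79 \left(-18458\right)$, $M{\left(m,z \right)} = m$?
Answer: $-1457371$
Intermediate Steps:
$X = -1458183$ ($X = -1 + 79 \left(-18458\right) = -1 - 1458182 = -1458183$)
$X - M{\left(-812,1754 \right)} = -1458183 - -812 = -1458183 + 812 = -1457371$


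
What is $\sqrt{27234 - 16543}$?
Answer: $\sqrt{10691} \approx 103.4$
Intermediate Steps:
$\sqrt{27234 - 16543} = \sqrt{10691}$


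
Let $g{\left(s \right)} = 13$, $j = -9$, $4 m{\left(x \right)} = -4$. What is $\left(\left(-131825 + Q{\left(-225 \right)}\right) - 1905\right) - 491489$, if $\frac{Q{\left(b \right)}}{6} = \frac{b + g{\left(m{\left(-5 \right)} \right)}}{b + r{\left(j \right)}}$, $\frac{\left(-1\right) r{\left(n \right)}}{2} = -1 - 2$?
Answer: $- \frac{45640563}{73} \approx -6.2521 \cdot 10^{5}$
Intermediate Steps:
$m{\left(x \right)} = -1$ ($m{\left(x \right)} = \frac{1}{4} \left(-4\right) = -1$)
$r{\left(n \right)} = 6$ ($r{\left(n \right)} = - 2 \left(-1 - 2\right) = \left(-2\right) \left(-3\right) = 6$)
$Q{\left(b \right)} = \frac{6 \left(13 + b\right)}{6 + b}$ ($Q{\left(b \right)} = 6 \frac{b + 13}{b + 6} = 6 \frac{13 + b}{6 + b} = \frac{6 \left(13 + b\right)}{6 + b}$)
$\left(\left(-131825 + Q{\left(-225 \right)}\right) - 1905\right) - 491489 = \left(\left(-131825 + \frac{6 \left(13 - 225\right)}{6 - 225}\right) - 1905\right) - 491489 = \left(\left(-131825 + 6 \frac{1}{-219} \left(-212\right)\right) - 1905\right) - 491489 = \left(\left(-131825 + 6 \left(- \frac{1}{219}\right) \left(-212\right)\right) - 1905\right) - 491489 = \left(\left(-131825 + \frac{424}{73}\right) - 1905\right) - 491489 = \left(- \frac{9622801}{73} - 1905\right) - 491489 = - \frac{9761866}{73} - 491489 = - \frac{45640563}{73}$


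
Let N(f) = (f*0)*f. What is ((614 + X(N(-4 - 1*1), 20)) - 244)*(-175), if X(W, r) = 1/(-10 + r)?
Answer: -129535/2 ≈ -64768.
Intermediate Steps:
N(f) = 0 (N(f) = 0*f = 0)
((614 + X(N(-4 - 1*1), 20)) - 244)*(-175) = ((614 + 1/(-10 + 20)) - 244)*(-175) = ((614 + 1/10) - 244)*(-175) = ((614 + ⅒) - 244)*(-175) = (6141/10 - 244)*(-175) = (3701/10)*(-175) = -129535/2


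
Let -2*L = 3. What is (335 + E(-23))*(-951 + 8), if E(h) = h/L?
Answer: -991093/3 ≈ -3.3036e+5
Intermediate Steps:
L = -3/2 (L = -½*3 = -3/2 ≈ -1.5000)
E(h) = -2*h/3 (E(h) = h/(-3/2) = h*(-⅔) = -2*h/3)
(335 + E(-23))*(-951 + 8) = (335 - ⅔*(-23))*(-951 + 8) = (335 + 46/3)*(-943) = (1051/3)*(-943) = -991093/3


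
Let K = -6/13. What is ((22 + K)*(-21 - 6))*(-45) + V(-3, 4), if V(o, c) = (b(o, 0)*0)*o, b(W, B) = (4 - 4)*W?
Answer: 340200/13 ≈ 26169.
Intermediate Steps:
b(W, B) = 0 (b(W, B) = 0*W = 0)
K = -6/13 (K = -6*1/13 = -6/13 ≈ -0.46154)
V(o, c) = 0 (V(o, c) = (0*0)*o = 0*o = 0)
((22 + K)*(-21 - 6))*(-45) + V(-3, 4) = ((22 - 6/13)*(-21 - 6))*(-45) + 0 = ((280/13)*(-27))*(-45) + 0 = -7560/13*(-45) + 0 = 340200/13 + 0 = 340200/13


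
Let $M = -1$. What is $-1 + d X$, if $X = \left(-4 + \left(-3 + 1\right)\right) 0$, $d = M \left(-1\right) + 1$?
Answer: $-1$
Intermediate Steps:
$d = 2$ ($d = \left(-1\right) \left(-1\right) + 1 = 1 + 1 = 2$)
$X = 0$ ($X = \left(-4 - 2\right) 0 = \left(-6\right) 0 = 0$)
$-1 + d X = -1 + 2 \cdot 0 = -1 + 0 = -1$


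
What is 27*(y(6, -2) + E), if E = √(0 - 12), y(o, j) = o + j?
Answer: 108 + 54*I*√3 ≈ 108.0 + 93.531*I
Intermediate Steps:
y(o, j) = j + o
E = 2*I*√3 (E = √(-12) = 2*I*√3 ≈ 3.4641*I)
27*(y(6, -2) + E) = 27*((-2 + 6) + 2*I*√3) = 27*(4 + 2*I*√3) = 108 + 54*I*√3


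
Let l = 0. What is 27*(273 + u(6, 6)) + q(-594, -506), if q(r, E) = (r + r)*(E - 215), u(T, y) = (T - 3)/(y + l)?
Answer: 1727865/2 ≈ 8.6393e+5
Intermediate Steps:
u(T, y) = (-3 + T)/y (u(T, y) = (T - 3)/(y + 0) = (-3 + T)/y)
q(r, E) = 2*r*(-215 + E) (q(r, E) = (2*r)*(-215 + E) = 2*r*(-215 + E))
27*(273 + u(6, 6)) + q(-594, -506) = 27*(273 + (-3 + 6)/6) + 2*(-594)*(-215 - 506) = 27*(273 + (⅙)*3) + 2*(-594)*(-721) = 27*(273 + ½) + 856548 = 27*(547/2) + 856548 = 14769/2 + 856548 = 1727865/2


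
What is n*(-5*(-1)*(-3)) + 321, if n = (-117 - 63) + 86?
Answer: 1731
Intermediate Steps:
n = -94 (n = -180 + 86 = -94)
n*(-5*(-1)*(-3)) + 321 = -94*(-5*(-1))*(-3) + 321 = -470*(-3) + 321 = -94*(-15) + 321 = 1410 + 321 = 1731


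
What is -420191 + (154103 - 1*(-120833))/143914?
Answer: -30235546319/71957 ≈ -4.2019e+5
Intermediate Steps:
-420191 + (154103 - 1*(-120833))/143914 = -420191 + (154103 + 120833)*(1/143914) = -420191 + 274936*(1/143914) = -420191 + 137468/71957 = -30235546319/71957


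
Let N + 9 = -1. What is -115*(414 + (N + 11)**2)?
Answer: -47725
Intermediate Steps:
N = -10 (N = -9 - 1 = -10)
-115*(414 + (N + 11)**2) = -115*(414 + (-10 + 11)**2) = -115*(414 + 1**2) = -115*(414 + 1) = -115*415 = -47725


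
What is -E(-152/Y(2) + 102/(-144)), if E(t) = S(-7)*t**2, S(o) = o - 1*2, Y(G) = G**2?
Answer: 863041/64 ≈ 13485.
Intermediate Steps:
S(o) = -2 + o (S(o) = o - 2 = -2 + o)
E(t) = -9*t**2 (E(t) = (-2 - 7)*t**2 = -9*t**2)
-E(-152/Y(2) + 102/(-144)) = -(-9)*(-152/(2**2) + 102/(-144))**2 = -(-9)*(-152/4 + 102*(-1/144))**2 = -(-9)*(-152*1/4 - 17/24)**2 = -(-9)*(-38 - 17/24)**2 = -(-9)*(-929/24)**2 = -(-9)*863041/576 = -1*(-863041/64) = 863041/64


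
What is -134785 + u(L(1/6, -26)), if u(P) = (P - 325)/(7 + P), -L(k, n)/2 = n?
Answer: -7952588/59 ≈ -1.3479e+5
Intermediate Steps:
L(k, n) = -2*n
u(P) = (-325 + P)/(7 + P)
-134785 + u(L(1/6, -26)) = -134785 + (-325 - 2*(-26))/(7 - 2*(-26)) = -134785 + (-325 + 52)/(7 + 52) = -134785 - 273/59 = -7952588/59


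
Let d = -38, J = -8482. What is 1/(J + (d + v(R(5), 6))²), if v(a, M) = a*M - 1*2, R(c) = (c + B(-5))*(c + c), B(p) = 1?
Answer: 1/93918 ≈ 1.0648e-5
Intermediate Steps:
R(c) = 2*c*(1 + c) (R(c) = (c + 1)*(c + c) = (1 + c)*(2*c) = 2*c*(1 + c))
v(a, M) = -2 + M*a (v(a, M) = M*a - 2 = -2 + M*a)
1/(J + (d + v(R(5), 6))²) = 1/(-8482 + (-38 + (-2 + 6*(2*5*(1 + 5))))²) = 1/(-8482 + (-38 + (-2 + 6*(2*5*6)))²) = 1/(-8482 + (-38 + (-2 + 6*60))²) = 1/(-8482 + (-38 + (-2 + 360))²) = 1/(-8482 + (-38 + 358)²) = 1/(-8482 + 320²) = 1/(-8482 + 102400) = 1/93918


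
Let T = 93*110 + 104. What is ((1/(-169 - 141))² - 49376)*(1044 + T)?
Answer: -26994496144711/48050 ≈ -5.6180e+8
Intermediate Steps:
T = 10334 (T = 10230 + 104 = 10334)
((1/(-169 - 141))² - 49376)*(1044 + T) = ((1/(-169 - 141))² - 49376)*(1044 + 10334) = ((1/(-310))² - 49376)*11378 = ((-1/310)² - 49376)*11378 = (1/96100 - 49376)*11378 = -4745033599/96100*11378 = -26994496144711/48050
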